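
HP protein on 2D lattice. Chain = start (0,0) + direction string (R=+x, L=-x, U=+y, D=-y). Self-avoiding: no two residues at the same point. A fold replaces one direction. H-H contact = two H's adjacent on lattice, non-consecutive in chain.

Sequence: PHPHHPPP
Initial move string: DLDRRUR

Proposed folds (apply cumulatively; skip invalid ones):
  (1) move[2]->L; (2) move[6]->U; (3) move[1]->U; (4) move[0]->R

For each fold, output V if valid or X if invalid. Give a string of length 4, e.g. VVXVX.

Initial: DLDRRUR -> [(0, 0), (0, -1), (-1, -1), (-1, -2), (0, -2), (1, -2), (1, -1), (2, -1)]
Fold 1: move[2]->L => DLLRRUR INVALID (collision), skipped
Fold 2: move[6]->U => DLDRRUU VALID
Fold 3: move[1]->U => DUDRRUU INVALID (collision), skipped
Fold 4: move[0]->R => RLDRRUU INVALID (collision), skipped

Answer: XVXX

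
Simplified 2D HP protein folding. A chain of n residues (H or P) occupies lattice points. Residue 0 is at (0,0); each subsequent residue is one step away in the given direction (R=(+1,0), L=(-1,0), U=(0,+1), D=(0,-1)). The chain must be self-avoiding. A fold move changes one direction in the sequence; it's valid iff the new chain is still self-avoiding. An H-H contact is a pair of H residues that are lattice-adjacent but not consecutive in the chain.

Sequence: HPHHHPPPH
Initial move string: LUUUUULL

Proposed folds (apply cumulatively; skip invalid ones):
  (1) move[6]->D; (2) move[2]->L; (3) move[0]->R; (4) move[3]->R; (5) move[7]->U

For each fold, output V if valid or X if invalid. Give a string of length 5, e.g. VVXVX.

Answer: XVVXV

Derivation:
Initial: LUUUUULL -> [(0, 0), (-1, 0), (-1, 1), (-1, 2), (-1, 3), (-1, 4), (-1, 5), (-2, 5), (-3, 5)]
Fold 1: move[6]->D => LUUUUUDL INVALID (collision), skipped
Fold 2: move[2]->L => LULUUULL VALID
Fold 3: move[0]->R => RULUUULL VALID
Fold 4: move[3]->R => RULRUULL INVALID (collision), skipped
Fold 5: move[7]->U => RULUUULU VALID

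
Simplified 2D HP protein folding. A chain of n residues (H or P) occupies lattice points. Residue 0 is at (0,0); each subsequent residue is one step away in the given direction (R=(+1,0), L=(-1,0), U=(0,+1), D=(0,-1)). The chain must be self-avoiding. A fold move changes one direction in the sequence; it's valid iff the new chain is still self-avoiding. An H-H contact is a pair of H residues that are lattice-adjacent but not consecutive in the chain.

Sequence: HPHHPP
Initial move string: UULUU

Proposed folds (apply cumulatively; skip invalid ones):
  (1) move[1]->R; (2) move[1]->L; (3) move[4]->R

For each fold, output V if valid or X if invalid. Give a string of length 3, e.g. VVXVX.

Initial: UULUU -> [(0, 0), (0, 1), (0, 2), (-1, 2), (-1, 3), (-1, 4)]
Fold 1: move[1]->R => URLUU INVALID (collision), skipped
Fold 2: move[1]->L => ULLUU VALID
Fold 3: move[4]->R => ULLUR VALID

Answer: XVV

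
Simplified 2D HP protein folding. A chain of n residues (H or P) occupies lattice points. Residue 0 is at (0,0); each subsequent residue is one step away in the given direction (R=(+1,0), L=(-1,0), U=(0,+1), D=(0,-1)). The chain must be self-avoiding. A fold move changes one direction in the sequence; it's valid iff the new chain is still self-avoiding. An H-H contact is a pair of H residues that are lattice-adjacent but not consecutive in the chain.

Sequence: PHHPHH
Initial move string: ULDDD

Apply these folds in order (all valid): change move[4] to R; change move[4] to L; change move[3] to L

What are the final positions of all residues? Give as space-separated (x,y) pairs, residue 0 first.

Initial moves: ULDDD
Fold: move[4]->R => ULDDR (positions: [(0, 0), (0, 1), (-1, 1), (-1, 0), (-1, -1), (0, -1)])
Fold: move[4]->L => ULDDL (positions: [(0, 0), (0, 1), (-1, 1), (-1, 0), (-1, -1), (-2, -1)])
Fold: move[3]->L => ULDLL (positions: [(0, 0), (0, 1), (-1, 1), (-1, 0), (-2, 0), (-3, 0)])

Answer: (0,0) (0,1) (-1,1) (-1,0) (-2,0) (-3,0)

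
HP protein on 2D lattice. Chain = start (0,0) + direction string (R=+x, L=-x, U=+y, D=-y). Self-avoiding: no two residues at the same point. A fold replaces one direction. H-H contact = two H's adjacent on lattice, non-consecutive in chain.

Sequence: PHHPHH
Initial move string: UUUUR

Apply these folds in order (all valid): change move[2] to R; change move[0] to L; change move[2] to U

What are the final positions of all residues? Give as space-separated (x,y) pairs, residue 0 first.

Initial moves: UUUUR
Fold: move[2]->R => UURUR (positions: [(0, 0), (0, 1), (0, 2), (1, 2), (1, 3), (2, 3)])
Fold: move[0]->L => LURUR (positions: [(0, 0), (-1, 0), (-1, 1), (0, 1), (0, 2), (1, 2)])
Fold: move[2]->U => LUUUR (positions: [(0, 0), (-1, 0), (-1, 1), (-1, 2), (-1, 3), (0, 3)])

Answer: (0,0) (-1,0) (-1,1) (-1,2) (-1,3) (0,3)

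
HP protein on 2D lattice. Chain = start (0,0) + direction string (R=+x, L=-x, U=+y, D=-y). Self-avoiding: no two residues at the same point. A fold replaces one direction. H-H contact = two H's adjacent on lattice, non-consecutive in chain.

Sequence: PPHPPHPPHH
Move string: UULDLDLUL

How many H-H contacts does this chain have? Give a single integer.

Answer: 1

Derivation:
Positions: [(0, 0), (0, 1), (0, 2), (-1, 2), (-1, 1), (-2, 1), (-2, 0), (-3, 0), (-3, 1), (-4, 1)]
H-H contact: residue 5 @(-2,1) - residue 8 @(-3, 1)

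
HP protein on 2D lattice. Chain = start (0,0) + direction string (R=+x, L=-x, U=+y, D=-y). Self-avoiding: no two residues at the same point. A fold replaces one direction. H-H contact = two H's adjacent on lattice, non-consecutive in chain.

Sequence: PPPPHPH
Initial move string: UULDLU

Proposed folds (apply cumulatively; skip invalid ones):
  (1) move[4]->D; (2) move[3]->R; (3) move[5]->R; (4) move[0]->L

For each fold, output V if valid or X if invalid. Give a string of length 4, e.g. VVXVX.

Initial: UULDLU -> [(0, 0), (0, 1), (0, 2), (-1, 2), (-1, 1), (-2, 1), (-2, 2)]
Fold 1: move[4]->D => UULDDU INVALID (collision), skipped
Fold 2: move[3]->R => UULRLU INVALID (collision), skipped
Fold 3: move[5]->R => UULDLR INVALID (collision), skipped
Fold 4: move[0]->L => LULDLU VALID

Answer: XXXV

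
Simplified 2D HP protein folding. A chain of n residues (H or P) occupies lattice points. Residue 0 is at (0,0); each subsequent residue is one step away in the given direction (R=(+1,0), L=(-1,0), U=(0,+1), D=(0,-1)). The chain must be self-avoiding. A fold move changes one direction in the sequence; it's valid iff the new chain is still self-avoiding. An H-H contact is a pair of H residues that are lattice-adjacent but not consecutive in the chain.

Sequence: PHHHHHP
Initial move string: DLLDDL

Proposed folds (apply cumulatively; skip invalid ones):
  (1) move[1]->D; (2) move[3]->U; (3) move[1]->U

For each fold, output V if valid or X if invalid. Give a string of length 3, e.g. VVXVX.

Initial: DLLDDL -> [(0, 0), (0, -1), (-1, -1), (-2, -1), (-2, -2), (-2, -3), (-3, -3)]
Fold 1: move[1]->D => DDLDDL VALID
Fold 2: move[3]->U => DDLUDL INVALID (collision), skipped
Fold 3: move[1]->U => DULDDL INVALID (collision), skipped

Answer: VXX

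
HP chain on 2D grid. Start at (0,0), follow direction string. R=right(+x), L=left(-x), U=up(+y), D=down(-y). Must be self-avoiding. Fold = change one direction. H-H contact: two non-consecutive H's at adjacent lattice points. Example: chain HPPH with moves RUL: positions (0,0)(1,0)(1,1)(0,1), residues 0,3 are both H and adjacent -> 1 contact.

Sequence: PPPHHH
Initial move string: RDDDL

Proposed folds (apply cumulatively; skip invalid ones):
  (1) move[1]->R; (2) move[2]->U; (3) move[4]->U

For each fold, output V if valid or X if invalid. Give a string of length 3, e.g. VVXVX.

Answer: VXX

Derivation:
Initial: RDDDL -> [(0, 0), (1, 0), (1, -1), (1, -2), (1, -3), (0, -3)]
Fold 1: move[1]->R => RRDDL VALID
Fold 2: move[2]->U => RRUDL INVALID (collision), skipped
Fold 3: move[4]->U => RRDDU INVALID (collision), skipped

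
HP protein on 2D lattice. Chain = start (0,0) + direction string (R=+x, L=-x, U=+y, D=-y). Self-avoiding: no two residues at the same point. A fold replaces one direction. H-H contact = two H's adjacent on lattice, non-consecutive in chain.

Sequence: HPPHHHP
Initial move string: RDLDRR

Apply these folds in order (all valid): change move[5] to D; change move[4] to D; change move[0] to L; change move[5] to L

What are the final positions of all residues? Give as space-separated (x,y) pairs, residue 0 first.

Answer: (0,0) (-1,0) (-1,-1) (-2,-1) (-2,-2) (-2,-3) (-3,-3)

Derivation:
Initial moves: RDLDRR
Fold: move[5]->D => RDLDRD (positions: [(0, 0), (1, 0), (1, -1), (0, -1), (0, -2), (1, -2), (1, -3)])
Fold: move[4]->D => RDLDDD (positions: [(0, 0), (1, 0), (1, -1), (0, -1), (0, -2), (0, -3), (0, -4)])
Fold: move[0]->L => LDLDDD (positions: [(0, 0), (-1, 0), (-1, -1), (-2, -1), (-2, -2), (-2, -3), (-2, -4)])
Fold: move[5]->L => LDLDDL (positions: [(0, 0), (-1, 0), (-1, -1), (-2, -1), (-2, -2), (-2, -3), (-3, -3)])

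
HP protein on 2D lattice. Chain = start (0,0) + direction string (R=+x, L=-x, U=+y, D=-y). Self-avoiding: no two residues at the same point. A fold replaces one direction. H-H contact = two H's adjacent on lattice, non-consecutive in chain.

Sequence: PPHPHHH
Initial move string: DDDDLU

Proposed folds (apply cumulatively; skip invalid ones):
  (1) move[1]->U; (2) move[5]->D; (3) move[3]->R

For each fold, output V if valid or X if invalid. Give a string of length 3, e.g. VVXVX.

Answer: XVX

Derivation:
Initial: DDDDLU -> [(0, 0), (0, -1), (0, -2), (0, -3), (0, -4), (-1, -4), (-1, -3)]
Fold 1: move[1]->U => DUDDLU INVALID (collision), skipped
Fold 2: move[5]->D => DDDDLD VALID
Fold 3: move[3]->R => DDDRLD INVALID (collision), skipped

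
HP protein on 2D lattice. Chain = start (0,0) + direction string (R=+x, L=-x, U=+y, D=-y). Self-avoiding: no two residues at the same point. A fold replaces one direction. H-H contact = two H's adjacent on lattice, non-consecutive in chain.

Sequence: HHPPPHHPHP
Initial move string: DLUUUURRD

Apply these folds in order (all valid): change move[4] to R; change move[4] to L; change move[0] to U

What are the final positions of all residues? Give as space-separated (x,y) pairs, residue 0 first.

Answer: (0,0) (0,1) (-1,1) (-1,2) (-1,3) (-2,3) (-2,4) (-1,4) (0,4) (0,3)

Derivation:
Initial moves: DLUUUURRD
Fold: move[4]->R => DLUURURRD (positions: [(0, 0), (0, -1), (-1, -1), (-1, 0), (-1, 1), (0, 1), (0, 2), (1, 2), (2, 2), (2, 1)])
Fold: move[4]->L => DLUULURRD (positions: [(0, 0), (0, -1), (-1, -1), (-1, 0), (-1, 1), (-2, 1), (-2, 2), (-1, 2), (0, 2), (0, 1)])
Fold: move[0]->U => ULUULURRD (positions: [(0, 0), (0, 1), (-1, 1), (-1, 2), (-1, 3), (-2, 3), (-2, 4), (-1, 4), (0, 4), (0, 3)])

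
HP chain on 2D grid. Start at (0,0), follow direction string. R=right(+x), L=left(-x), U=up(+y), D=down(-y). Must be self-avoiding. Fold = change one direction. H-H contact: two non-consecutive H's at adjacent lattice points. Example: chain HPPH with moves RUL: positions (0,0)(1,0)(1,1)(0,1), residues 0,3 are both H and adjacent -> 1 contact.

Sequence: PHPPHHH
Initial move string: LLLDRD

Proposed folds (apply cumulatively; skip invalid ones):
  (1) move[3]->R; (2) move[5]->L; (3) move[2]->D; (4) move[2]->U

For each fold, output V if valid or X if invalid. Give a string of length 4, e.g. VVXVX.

Answer: XXVX

Derivation:
Initial: LLLDRD -> [(0, 0), (-1, 0), (-2, 0), (-3, 0), (-3, -1), (-2, -1), (-2, -2)]
Fold 1: move[3]->R => LLLRRD INVALID (collision), skipped
Fold 2: move[5]->L => LLLDRL INVALID (collision), skipped
Fold 3: move[2]->D => LLDDRD VALID
Fold 4: move[2]->U => LLUDRD INVALID (collision), skipped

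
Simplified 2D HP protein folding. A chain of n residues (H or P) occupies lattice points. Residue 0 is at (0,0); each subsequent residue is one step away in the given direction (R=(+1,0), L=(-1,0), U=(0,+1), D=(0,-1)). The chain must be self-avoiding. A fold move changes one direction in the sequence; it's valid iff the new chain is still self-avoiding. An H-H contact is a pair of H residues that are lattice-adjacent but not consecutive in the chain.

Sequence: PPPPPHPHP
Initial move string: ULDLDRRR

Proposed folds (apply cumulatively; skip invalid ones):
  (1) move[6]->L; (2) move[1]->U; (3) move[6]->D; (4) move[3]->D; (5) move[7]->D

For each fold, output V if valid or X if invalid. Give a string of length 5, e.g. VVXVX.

Initial: ULDLDRRR -> [(0, 0), (0, 1), (-1, 1), (-1, 0), (-2, 0), (-2, -1), (-1, -1), (0, -1), (1, -1)]
Fold 1: move[6]->L => ULDLDRLR INVALID (collision), skipped
Fold 2: move[1]->U => UUDLDRRR INVALID (collision), skipped
Fold 3: move[6]->D => ULDLDRDR VALID
Fold 4: move[3]->D => ULDDDRDR VALID
Fold 5: move[7]->D => ULDDDRDD VALID

Answer: XXVVV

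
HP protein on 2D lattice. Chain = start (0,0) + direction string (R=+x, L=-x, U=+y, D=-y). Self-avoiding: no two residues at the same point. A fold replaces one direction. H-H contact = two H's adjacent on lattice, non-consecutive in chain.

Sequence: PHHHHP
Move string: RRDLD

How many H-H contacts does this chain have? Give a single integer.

Positions: [(0, 0), (1, 0), (2, 0), (2, -1), (1, -1), (1, -2)]
H-H contact: residue 1 @(1,0) - residue 4 @(1, -1)

Answer: 1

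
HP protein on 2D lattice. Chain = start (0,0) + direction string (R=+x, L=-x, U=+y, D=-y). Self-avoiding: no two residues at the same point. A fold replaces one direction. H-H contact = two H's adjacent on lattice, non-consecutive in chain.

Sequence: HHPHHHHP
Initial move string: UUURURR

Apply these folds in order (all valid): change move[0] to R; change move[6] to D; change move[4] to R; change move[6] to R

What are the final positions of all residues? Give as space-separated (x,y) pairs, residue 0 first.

Initial moves: UUURURR
Fold: move[0]->R => RUURURR (positions: [(0, 0), (1, 0), (1, 1), (1, 2), (2, 2), (2, 3), (3, 3), (4, 3)])
Fold: move[6]->D => RUURURD (positions: [(0, 0), (1, 0), (1, 1), (1, 2), (2, 2), (2, 3), (3, 3), (3, 2)])
Fold: move[4]->R => RUURRRD (positions: [(0, 0), (1, 0), (1, 1), (1, 2), (2, 2), (3, 2), (4, 2), (4, 1)])
Fold: move[6]->R => RUURRRR (positions: [(0, 0), (1, 0), (1, 1), (1, 2), (2, 2), (3, 2), (4, 2), (5, 2)])

Answer: (0,0) (1,0) (1,1) (1,2) (2,2) (3,2) (4,2) (5,2)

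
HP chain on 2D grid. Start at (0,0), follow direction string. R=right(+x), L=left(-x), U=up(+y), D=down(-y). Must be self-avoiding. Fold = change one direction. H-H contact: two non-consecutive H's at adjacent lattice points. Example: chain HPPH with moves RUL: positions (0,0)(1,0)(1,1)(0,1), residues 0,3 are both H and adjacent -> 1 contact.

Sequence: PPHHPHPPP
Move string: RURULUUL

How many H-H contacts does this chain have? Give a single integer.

Positions: [(0, 0), (1, 0), (1, 1), (2, 1), (2, 2), (1, 2), (1, 3), (1, 4), (0, 4)]
H-H contact: residue 2 @(1,1) - residue 5 @(1, 2)

Answer: 1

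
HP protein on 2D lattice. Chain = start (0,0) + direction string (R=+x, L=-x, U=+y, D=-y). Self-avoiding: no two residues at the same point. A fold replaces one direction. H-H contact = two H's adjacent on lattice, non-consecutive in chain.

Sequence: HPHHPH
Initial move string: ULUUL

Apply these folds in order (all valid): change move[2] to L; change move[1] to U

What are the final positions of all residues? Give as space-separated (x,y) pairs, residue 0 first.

Answer: (0,0) (0,1) (0,2) (-1,2) (-1,3) (-2,3)

Derivation:
Initial moves: ULUUL
Fold: move[2]->L => ULLUL (positions: [(0, 0), (0, 1), (-1, 1), (-2, 1), (-2, 2), (-3, 2)])
Fold: move[1]->U => UULUL (positions: [(0, 0), (0, 1), (0, 2), (-1, 2), (-1, 3), (-2, 3)])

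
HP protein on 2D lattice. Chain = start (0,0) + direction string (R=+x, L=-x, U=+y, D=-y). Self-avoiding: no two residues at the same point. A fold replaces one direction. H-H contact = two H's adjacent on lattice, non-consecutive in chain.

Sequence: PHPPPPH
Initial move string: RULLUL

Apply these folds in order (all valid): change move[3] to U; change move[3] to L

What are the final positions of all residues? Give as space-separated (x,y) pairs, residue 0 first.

Answer: (0,0) (1,0) (1,1) (0,1) (-1,1) (-1,2) (-2,2)

Derivation:
Initial moves: RULLUL
Fold: move[3]->U => RULUUL (positions: [(0, 0), (1, 0), (1, 1), (0, 1), (0, 2), (0, 3), (-1, 3)])
Fold: move[3]->L => RULLUL (positions: [(0, 0), (1, 0), (1, 1), (0, 1), (-1, 1), (-1, 2), (-2, 2)])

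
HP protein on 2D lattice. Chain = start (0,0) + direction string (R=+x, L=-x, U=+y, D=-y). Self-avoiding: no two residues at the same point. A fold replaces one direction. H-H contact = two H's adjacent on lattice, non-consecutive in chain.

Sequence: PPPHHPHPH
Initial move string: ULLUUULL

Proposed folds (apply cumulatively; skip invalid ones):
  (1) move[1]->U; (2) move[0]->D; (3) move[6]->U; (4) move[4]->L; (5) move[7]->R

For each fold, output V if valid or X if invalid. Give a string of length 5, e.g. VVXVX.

Answer: VXVVV

Derivation:
Initial: ULLUUULL -> [(0, 0), (0, 1), (-1, 1), (-2, 1), (-2, 2), (-2, 3), (-2, 4), (-3, 4), (-4, 4)]
Fold 1: move[1]->U => UULUUULL VALID
Fold 2: move[0]->D => DULUUULL INVALID (collision), skipped
Fold 3: move[6]->U => UULUUUUL VALID
Fold 4: move[4]->L => UULULUUL VALID
Fold 5: move[7]->R => UULULUUR VALID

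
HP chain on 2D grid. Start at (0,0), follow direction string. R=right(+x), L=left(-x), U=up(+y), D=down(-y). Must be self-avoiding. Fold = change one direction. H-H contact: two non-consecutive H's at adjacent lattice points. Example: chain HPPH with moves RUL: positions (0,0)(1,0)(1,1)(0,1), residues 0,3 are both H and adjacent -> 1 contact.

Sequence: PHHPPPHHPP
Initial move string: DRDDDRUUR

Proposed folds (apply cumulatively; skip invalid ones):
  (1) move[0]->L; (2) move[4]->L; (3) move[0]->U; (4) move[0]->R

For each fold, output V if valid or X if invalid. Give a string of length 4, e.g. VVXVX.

Initial: DRDDDRUUR -> [(0, 0), (0, -1), (1, -1), (1, -2), (1, -3), (1, -4), (2, -4), (2, -3), (2, -2), (3, -2)]
Fold 1: move[0]->L => LRDDDRUUR INVALID (collision), skipped
Fold 2: move[4]->L => DRDDLRUUR INVALID (collision), skipped
Fold 3: move[0]->U => URDDDRUUR VALID
Fold 4: move[0]->R => RRDDDRUUR VALID

Answer: XXVV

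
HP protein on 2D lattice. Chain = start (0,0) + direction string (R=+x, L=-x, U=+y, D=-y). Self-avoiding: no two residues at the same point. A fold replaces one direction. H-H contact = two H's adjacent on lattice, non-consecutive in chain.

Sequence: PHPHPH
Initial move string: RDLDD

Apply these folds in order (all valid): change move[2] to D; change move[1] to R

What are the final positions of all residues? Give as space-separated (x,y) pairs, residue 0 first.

Initial moves: RDLDD
Fold: move[2]->D => RDDDD (positions: [(0, 0), (1, 0), (1, -1), (1, -2), (1, -3), (1, -4)])
Fold: move[1]->R => RRDDD (positions: [(0, 0), (1, 0), (2, 0), (2, -1), (2, -2), (2, -3)])

Answer: (0,0) (1,0) (2,0) (2,-1) (2,-2) (2,-3)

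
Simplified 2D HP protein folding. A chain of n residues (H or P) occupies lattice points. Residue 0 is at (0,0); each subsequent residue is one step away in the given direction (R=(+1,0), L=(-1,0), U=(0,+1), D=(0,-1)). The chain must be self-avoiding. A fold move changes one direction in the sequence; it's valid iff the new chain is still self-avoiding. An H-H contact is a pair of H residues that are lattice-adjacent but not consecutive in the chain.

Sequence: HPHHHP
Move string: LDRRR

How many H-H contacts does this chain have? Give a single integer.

Answer: 1

Derivation:
Positions: [(0, 0), (-1, 0), (-1, -1), (0, -1), (1, -1), (2, -1)]
H-H contact: residue 0 @(0,0) - residue 3 @(0, -1)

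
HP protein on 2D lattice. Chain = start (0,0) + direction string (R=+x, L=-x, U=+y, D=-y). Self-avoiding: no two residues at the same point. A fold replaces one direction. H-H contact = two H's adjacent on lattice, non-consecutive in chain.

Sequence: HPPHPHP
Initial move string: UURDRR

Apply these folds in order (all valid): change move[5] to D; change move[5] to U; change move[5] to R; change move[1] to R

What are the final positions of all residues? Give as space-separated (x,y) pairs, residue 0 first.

Initial moves: UURDRR
Fold: move[5]->D => UURDRD (positions: [(0, 0), (0, 1), (0, 2), (1, 2), (1, 1), (2, 1), (2, 0)])
Fold: move[5]->U => UURDRU (positions: [(0, 0), (0, 1), (0, 2), (1, 2), (1, 1), (2, 1), (2, 2)])
Fold: move[5]->R => UURDRR (positions: [(0, 0), (0, 1), (0, 2), (1, 2), (1, 1), (2, 1), (3, 1)])
Fold: move[1]->R => URRDRR (positions: [(0, 0), (0, 1), (1, 1), (2, 1), (2, 0), (3, 0), (4, 0)])

Answer: (0,0) (0,1) (1,1) (2,1) (2,0) (3,0) (4,0)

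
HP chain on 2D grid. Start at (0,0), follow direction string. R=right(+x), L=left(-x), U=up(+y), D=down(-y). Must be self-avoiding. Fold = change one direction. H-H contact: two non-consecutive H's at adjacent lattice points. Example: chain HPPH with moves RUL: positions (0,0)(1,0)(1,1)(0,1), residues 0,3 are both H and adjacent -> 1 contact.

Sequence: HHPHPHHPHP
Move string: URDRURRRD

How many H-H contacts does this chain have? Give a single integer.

Positions: [(0, 0), (0, 1), (1, 1), (1, 0), (2, 0), (2, 1), (3, 1), (4, 1), (5, 1), (5, 0)]
H-H contact: residue 0 @(0,0) - residue 3 @(1, 0)

Answer: 1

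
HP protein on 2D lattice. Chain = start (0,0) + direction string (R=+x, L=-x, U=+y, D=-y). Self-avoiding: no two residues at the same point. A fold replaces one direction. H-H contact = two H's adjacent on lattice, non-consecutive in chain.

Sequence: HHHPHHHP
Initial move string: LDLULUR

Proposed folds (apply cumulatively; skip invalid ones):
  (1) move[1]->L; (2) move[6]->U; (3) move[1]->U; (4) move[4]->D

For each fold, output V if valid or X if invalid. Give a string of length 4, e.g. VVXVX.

Initial: LDLULUR -> [(0, 0), (-1, 0), (-1, -1), (-2, -1), (-2, 0), (-3, 0), (-3, 1), (-2, 1)]
Fold 1: move[1]->L => LLLULUR VALID
Fold 2: move[6]->U => LLLULUU VALID
Fold 3: move[1]->U => LULULUU VALID
Fold 4: move[4]->D => LULUDUU INVALID (collision), skipped

Answer: VVVX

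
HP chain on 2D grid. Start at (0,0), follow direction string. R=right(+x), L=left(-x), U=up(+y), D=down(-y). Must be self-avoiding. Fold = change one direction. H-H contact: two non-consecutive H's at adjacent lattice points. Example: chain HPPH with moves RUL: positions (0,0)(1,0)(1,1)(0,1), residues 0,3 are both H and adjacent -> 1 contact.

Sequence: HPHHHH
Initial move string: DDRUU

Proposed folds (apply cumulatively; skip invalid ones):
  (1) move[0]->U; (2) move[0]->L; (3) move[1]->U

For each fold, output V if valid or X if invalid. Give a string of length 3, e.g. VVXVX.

Initial: DDRUU -> [(0, 0), (0, -1), (0, -2), (1, -2), (1, -1), (1, 0)]
Fold 1: move[0]->U => UDRUU INVALID (collision), skipped
Fold 2: move[0]->L => LDRUU INVALID (collision), skipped
Fold 3: move[1]->U => DURUU INVALID (collision), skipped

Answer: XXX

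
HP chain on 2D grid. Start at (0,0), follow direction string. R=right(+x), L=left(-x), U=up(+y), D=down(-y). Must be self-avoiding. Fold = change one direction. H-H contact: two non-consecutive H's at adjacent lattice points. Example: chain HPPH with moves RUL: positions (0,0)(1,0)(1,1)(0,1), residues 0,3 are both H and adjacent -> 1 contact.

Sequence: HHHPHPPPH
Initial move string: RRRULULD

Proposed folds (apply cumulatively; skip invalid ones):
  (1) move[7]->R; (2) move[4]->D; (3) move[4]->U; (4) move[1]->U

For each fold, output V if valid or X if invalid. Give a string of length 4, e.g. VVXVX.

Initial: RRRULULD -> [(0, 0), (1, 0), (2, 0), (3, 0), (3, 1), (2, 1), (2, 2), (1, 2), (1, 1)]
Fold 1: move[7]->R => RRRULULR INVALID (collision), skipped
Fold 2: move[4]->D => RRRUDULD INVALID (collision), skipped
Fold 3: move[4]->U => RRRUUULD VALID
Fold 4: move[1]->U => RURUUULD VALID

Answer: XXVV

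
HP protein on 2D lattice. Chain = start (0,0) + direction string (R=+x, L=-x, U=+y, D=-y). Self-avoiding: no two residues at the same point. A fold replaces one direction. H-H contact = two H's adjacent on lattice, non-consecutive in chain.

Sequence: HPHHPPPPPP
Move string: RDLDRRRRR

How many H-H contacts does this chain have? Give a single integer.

Positions: [(0, 0), (1, 0), (1, -1), (0, -1), (0, -2), (1, -2), (2, -2), (3, -2), (4, -2), (5, -2)]
H-H contact: residue 0 @(0,0) - residue 3 @(0, -1)

Answer: 1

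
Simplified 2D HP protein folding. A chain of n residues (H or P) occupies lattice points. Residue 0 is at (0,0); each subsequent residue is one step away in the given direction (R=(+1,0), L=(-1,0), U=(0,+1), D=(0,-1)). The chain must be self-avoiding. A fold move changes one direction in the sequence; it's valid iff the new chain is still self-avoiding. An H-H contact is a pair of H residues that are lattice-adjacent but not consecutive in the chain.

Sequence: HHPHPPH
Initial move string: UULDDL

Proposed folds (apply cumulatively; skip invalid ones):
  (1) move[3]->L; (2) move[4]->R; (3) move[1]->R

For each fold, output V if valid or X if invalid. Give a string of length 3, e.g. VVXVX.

Answer: VXX

Derivation:
Initial: UULDDL -> [(0, 0), (0, 1), (0, 2), (-1, 2), (-1, 1), (-1, 0), (-2, 0)]
Fold 1: move[3]->L => UULLDL VALID
Fold 2: move[4]->R => UULLRL INVALID (collision), skipped
Fold 3: move[1]->R => URLLDL INVALID (collision), skipped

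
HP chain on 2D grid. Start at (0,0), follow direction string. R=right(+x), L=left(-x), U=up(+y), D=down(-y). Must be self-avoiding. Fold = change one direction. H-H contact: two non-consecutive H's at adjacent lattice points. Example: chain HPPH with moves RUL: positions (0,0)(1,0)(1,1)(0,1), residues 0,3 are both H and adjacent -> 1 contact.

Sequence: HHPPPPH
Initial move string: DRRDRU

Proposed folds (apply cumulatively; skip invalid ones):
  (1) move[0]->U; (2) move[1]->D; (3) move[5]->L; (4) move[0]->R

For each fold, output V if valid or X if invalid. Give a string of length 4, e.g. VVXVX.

Initial: DRRDRU -> [(0, 0), (0, -1), (1, -1), (2, -1), (2, -2), (3, -2), (3, -1)]
Fold 1: move[0]->U => URRDRU VALID
Fold 2: move[1]->D => UDRDRU INVALID (collision), skipped
Fold 3: move[5]->L => URRDRL INVALID (collision), skipped
Fold 4: move[0]->R => RRRDRU VALID

Answer: VXXV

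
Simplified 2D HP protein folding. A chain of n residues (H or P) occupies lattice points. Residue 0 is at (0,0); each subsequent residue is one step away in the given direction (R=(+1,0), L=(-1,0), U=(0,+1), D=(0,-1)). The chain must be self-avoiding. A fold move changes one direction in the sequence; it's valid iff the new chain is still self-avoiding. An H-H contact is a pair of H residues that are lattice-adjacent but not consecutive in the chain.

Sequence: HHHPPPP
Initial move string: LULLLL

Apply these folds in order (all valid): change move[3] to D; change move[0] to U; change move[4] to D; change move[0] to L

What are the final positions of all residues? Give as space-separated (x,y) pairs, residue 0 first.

Answer: (0,0) (-1,0) (-1,1) (-2,1) (-2,0) (-2,-1) (-3,-1)

Derivation:
Initial moves: LULLLL
Fold: move[3]->D => LULDLL (positions: [(0, 0), (-1, 0), (-1, 1), (-2, 1), (-2, 0), (-3, 0), (-4, 0)])
Fold: move[0]->U => UULDLL (positions: [(0, 0), (0, 1), (0, 2), (-1, 2), (-1, 1), (-2, 1), (-3, 1)])
Fold: move[4]->D => UULDDL (positions: [(0, 0), (0, 1), (0, 2), (-1, 2), (-1, 1), (-1, 0), (-2, 0)])
Fold: move[0]->L => LULDDL (positions: [(0, 0), (-1, 0), (-1, 1), (-2, 1), (-2, 0), (-2, -1), (-3, -1)])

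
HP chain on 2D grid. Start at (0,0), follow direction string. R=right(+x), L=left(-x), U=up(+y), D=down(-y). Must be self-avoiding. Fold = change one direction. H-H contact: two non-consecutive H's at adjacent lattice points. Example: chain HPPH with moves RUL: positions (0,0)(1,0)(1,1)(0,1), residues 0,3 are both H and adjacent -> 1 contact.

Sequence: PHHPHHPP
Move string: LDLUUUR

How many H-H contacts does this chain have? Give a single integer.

Positions: [(0, 0), (-1, 0), (-1, -1), (-2, -1), (-2, 0), (-2, 1), (-2, 2), (-1, 2)]
H-H contact: residue 1 @(-1,0) - residue 4 @(-2, 0)

Answer: 1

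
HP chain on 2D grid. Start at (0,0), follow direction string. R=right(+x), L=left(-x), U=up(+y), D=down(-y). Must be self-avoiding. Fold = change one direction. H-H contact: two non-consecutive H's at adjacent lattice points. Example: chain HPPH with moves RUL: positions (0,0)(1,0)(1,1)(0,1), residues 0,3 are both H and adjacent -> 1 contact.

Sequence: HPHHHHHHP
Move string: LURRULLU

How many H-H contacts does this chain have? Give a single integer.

Positions: [(0, 0), (-1, 0), (-1, 1), (0, 1), (1, 1), (1, 2), (0, 2), (-1, 2), (-1, 3)]
H-H contact: residue 0 @(0,0) - residue 3 @(0, 1)
H-H contact: residue 2 @(-1,1) - residue 7 @(-1, 2)
H-H contact: residue 3 @(0,1) - residue 6 @(0, 2)

Answer: 3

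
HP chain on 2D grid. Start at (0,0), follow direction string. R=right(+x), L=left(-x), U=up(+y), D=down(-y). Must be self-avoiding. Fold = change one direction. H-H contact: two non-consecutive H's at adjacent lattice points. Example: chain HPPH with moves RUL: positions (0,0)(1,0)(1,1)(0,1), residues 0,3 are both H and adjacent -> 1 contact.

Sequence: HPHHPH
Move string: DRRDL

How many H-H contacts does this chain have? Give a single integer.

Answer: 1

Derivation:
Positions: [(0, 0), (0, -1), (1, -1), (2, -1), (2, -2), (1, -2)]
H-H contact: residue 2 @(1,-1) - residue 5 @(1, -2)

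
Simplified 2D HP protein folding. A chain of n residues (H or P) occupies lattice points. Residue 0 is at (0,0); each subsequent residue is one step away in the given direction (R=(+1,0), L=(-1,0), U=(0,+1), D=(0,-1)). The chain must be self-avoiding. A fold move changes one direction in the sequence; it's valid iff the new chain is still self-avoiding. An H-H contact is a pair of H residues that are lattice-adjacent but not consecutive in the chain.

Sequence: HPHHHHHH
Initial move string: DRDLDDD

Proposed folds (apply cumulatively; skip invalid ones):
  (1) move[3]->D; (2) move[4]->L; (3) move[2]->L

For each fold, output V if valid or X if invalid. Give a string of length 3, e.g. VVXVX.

Initial: DRDLDDD -> [(0, 0), (0, -1), (1, -1), (1, -2), (0, -2), (0, -3), (0, -4), (0, -5)]
Fold 1: move[3]->D => DRDDDDD VALID
Fold 2: move[4]->L => DRDDLDD VALID
Fold 3: move[2]->L => DRLDLDD INVALID (collision), skipped

Answer: VVX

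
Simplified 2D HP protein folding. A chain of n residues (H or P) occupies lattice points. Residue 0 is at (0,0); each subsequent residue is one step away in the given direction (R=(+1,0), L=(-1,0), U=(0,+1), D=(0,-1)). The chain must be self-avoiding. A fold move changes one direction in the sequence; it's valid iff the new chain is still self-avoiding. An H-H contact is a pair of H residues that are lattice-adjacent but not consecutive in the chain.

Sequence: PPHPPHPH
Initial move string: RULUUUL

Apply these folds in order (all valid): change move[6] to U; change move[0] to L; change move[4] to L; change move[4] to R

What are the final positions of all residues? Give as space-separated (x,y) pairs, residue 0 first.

Answer: (0,0) (-1,0) (-1,1) (-2,1) (-2,2) (-1,2) (-1,3) (-1,4)

Derivation:
Initial moves: RULUUUL
Fold: move[6]->U => RULUUUU (positions: [(0, 0), (1, 0), (1, 1), (0, 1), (0, 2), (0, 3), (0, 4), (0, 5)])
Fold: move[0]->L => LULUUUU (positions: [(0, 0), (-1, 0), (-1, 1), (-2, 1), (-2, 2), (-2, 3), (-2, 4), (-2, 5)])
Fold: move[4]->L => LULULUU (positions: [(0, 0), (-1, 0), (-1, 1), (-2, 1), (-2, 2), (-3, 2), (-3, 3), (-3, 4)])
Fold: move[4]->R => LULURUU (positions: [(0, 0), (-1, 0), (-1, 1), (-2, 1), (-2, 2), (-1, 2), (-1, 3), (-1, 4)])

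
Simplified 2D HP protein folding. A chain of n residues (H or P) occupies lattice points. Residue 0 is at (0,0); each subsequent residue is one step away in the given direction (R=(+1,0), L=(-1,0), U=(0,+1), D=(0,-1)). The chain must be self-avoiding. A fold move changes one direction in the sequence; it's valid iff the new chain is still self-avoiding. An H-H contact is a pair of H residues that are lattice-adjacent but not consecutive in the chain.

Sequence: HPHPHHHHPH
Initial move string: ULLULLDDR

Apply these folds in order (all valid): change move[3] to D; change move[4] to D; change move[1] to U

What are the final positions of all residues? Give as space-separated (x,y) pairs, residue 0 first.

Initial moves: ULLULLDDR
Fold: move[3]->D => ULLDLLDDR (positions: [(0, 0), (0, 1), (-1, 1), (-2, 1), (-2, 0), (-3, 0), (-4, 0), (-4, -1), (-4, -2), (-3, -2)])
Fold: move[4]->D => ULLDDLDDR (positions: [(0, 0), (0, 1), (-1, 1), (-2, 1), (-2, 0), (-2, -1), (-3, -1), (-3, -2), (-3, -3), (-2, -3)])
Fold: move[1]->U => UULDDLDDR (positions: [(0, 0), (0, 1), (0, 2), (-1, 2), (-1, 1), (-1, 0), (-2, 0), (-2, -1), (-2, -2), (-1, -2)])

Answer: (0,0) (0,1) (0,2) (-1,2) (-1,1) (-1,0) (-2,0) (-2,-1) (-2,-2) (-1,-2)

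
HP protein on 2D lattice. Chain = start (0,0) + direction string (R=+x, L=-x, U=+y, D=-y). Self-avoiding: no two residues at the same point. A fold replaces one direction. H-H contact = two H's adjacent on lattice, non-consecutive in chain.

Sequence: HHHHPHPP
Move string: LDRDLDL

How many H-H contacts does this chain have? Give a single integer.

Answer: 2

Derivation:
Positions: [(0, 0), (-1, 0), (-1, -1), (0, -1), (0, -2), (-1, -2), (-1, -3), (-2, -3)]
H-H contact: residue 0 @(0,0) - residue 3 @(0, -1)
H-H contact: residue 2 @(-1,-1) - residue 5 @(-1, -2)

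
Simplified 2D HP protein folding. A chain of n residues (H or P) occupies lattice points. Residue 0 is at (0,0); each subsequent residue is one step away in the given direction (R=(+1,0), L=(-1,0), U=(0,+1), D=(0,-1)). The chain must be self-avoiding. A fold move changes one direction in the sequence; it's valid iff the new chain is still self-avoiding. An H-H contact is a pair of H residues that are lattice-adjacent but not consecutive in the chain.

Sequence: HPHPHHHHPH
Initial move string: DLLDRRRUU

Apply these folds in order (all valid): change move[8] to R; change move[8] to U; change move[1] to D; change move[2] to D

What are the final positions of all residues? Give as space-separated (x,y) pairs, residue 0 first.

Initial moves: DLLDRRRUU
Fold: move[8]->R => DLLDRRRUR (positions: [(0, 0), (0, -1), (-1, -1), (-2, -1), (-2, -2), (-1, -2), (0, -2), (1, -2), (1, -1), (2, -1)])
Fold: move[8]->U => DLLDRRRUU (positions: [(0, 0), (0, -1), (-1, -1), (-2, -1), (-2, -2), (-1, -2), (0, -2), (1, -2), (1, -1), (1, 0)])
Fold: move[1]->D => DDLDRRRUU (positions: [(0, 0), (0, -1), (0, -2), (-1, -2), (-1, -3), (0, -3), (1, -3), (2, -3), (2, -2), (2, -1)])
Fold: move[2]->D => DDDDRRRUU (positions: [(0, 0), (0, -1), (0, -2), (0, -3), (0, -4), (1, -4), (2, -4), (3, -4), (3, -3), (3, -2)])

Answer: (0,0) (0,-1) (0,-2) (0,-3) (0,-4) (1,-4) (2,-4) (3,-4) (3,-3) (3,-2)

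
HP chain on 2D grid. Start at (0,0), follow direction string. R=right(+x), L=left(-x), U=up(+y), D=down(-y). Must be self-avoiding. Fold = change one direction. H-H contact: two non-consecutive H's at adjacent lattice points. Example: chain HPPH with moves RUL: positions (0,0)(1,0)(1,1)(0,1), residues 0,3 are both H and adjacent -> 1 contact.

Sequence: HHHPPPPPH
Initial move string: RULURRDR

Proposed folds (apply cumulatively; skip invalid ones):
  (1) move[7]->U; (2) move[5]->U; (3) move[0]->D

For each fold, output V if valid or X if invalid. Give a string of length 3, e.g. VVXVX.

Initial: RULURRDR -> [(0, 0), (1, 0), (1, 1), (0, 1), (0, 2), (1, 2), (2, 2), (2, 1), (3, 1)]
Fold 1: move[7]->U => RULURRDU INVALID (collision), skipped
Fold 2: move[5]->U => RULURUDR INVALID (collision), skipped
Fold 3: move[0]->D => DULURRDR INVALID (collision), skipped

Answer: XXX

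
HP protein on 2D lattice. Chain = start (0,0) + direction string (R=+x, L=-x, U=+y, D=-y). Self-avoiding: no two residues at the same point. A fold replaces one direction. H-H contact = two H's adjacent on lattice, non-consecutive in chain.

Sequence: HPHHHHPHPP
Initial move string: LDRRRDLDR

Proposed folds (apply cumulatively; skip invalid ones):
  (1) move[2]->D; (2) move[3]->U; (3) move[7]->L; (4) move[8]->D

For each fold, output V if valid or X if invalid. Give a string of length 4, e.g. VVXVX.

Answer: VXXV

Derivation:
Initial: LDRRRDLDR -> [(0, 0), (-1, 0), (-1, -1), (0, -1), (1, -1), (2, -1), (2, -2), (1, -2), (1, -3), (2, -3)]
Fold 1: move[2]->D => LDDRRDLDR VALID
Fold 2: move[3]->U => LDDURDLDR INVALID (collision), skipped
Fold 3: move[7]->L => LDDRRDLLR INVALID (collision), skipped
Fold 4: move[8]->D => LDDRRDLDD VALID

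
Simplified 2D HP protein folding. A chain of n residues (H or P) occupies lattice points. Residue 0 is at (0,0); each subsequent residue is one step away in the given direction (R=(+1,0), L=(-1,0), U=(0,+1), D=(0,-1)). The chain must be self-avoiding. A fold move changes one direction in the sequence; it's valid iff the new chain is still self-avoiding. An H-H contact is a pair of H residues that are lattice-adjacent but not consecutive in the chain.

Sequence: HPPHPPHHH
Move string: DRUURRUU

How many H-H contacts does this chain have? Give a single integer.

Positions: [(0, 0), (0, -1), (1, -1), (1, 0), (1, 1), (2, 1), (3, 1), (3, 2), (3, 3)]
H-H contact: residue 0 @(0,0) - residue 3 @(1, 0)

Answer: 1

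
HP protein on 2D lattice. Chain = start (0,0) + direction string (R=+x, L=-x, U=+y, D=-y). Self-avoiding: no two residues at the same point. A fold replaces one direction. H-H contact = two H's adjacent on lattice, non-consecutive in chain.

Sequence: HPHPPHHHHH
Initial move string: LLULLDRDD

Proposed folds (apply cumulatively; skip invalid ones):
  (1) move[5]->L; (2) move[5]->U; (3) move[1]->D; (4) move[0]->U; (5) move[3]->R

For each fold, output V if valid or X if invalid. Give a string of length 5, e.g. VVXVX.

Answer: XXXVX

Derivation:
Initial: LLULLDRDD -> [(0, 0), (-1, 0), (-2, 0), (-2, 1), (-3, 1), (-4, 1), (-4, 0), (-3, 0), (-3, -1), (-3, -2)]
Fold 1: move[5]->L => LLULLLRDD INVALID (collision), skipped
Fold 2: move[5]->U => LLULLURDD INVALID (collision), skipped
Fold 3: move[1]->D => LDULLDRDD INVALID (collision), skipped
Fold 4: move[0]->U => ULULLDRDD VALID
Fold 5: move[3]->R => ULURLDRDD INVALID (collision), skipped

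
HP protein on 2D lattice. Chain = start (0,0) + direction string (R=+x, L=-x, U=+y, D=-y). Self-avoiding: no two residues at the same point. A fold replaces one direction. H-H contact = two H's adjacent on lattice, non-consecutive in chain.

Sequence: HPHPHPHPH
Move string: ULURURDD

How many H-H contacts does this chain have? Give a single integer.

Positions: [(0, 0), (0, 1), (-1, 1), (-1, 2), (0, 2), (0, 3), (1, 3), (1, 2), (1, 1)]
No H-H contacts found.

Answer: 0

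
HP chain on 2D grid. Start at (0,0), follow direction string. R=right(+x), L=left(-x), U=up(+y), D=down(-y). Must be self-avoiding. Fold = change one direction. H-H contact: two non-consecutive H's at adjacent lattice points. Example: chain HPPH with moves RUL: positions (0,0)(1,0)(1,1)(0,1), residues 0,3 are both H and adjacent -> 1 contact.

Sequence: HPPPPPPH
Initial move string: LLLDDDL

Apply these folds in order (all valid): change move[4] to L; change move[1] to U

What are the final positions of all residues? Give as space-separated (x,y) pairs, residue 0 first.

Initial moves: LLLDDDL
Fold: move[4]->L => LLLDLDL (positions: [(0, 0), (-1, 0), (-2, 0), (-3, 0), (-3, -1), (-4, -1), (-4, -2), (-5, -2)])
Fold: move[1]->U => LULDLDL (positions: [(0, 0), (-1, 0), (-1, 1), (-2, 1), (-2, 0), (-3, 0), (-3, -1), (-4, -1)])

Answer: (0,0) (-1,0) (-1,1) (-2,1) (-2,0) (-3,0) (-3,-1) (-4,-1)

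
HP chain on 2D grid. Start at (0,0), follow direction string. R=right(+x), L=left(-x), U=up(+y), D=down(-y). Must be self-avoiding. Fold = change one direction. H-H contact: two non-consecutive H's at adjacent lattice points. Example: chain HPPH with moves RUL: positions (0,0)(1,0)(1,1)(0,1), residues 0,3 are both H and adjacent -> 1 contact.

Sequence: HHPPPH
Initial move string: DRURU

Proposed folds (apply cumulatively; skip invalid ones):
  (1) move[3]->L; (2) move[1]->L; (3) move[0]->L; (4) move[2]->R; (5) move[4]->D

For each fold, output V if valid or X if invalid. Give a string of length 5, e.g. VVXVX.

Initial: DRURU -> [(0, 0), (0, -1), (1, -1), (1, 0), (2, 0), (2, 1)]
Fold 1: move[3]->L => DRULU INVALID (collision), skipped
Fold 2: move[1]->L => DLURU INVALID (collision), skipped
Fold 3: move[0]->L => LRURU INVALID (collision), skipped
Fold 4: move[2]->R => DRRRU VALID
Fold 5: move[4]->D => DRRRD VALID

Answer: XXXVV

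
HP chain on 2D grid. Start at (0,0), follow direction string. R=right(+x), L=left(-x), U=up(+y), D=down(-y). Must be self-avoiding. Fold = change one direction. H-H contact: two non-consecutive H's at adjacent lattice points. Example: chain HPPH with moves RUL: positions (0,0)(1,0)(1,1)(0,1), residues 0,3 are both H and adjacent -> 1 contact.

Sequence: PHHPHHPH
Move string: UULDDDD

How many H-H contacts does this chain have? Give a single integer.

Answer: 1

Derivation:
Positions: [(0, 0), (0, 1), (0, 2), (-1, 2), (-1, 1), (-1, 0), (-1, -1), (-1, -2)]
H-H contact: residue 1 @(0,1) - residue 4 @(-1, 1)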